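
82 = 82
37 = 37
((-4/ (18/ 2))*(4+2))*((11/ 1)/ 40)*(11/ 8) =-121/ 120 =-1.01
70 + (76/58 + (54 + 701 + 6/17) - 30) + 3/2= 786989/986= 798.16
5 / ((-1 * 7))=-5 / 7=-0.71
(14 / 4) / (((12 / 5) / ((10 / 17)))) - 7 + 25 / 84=-1391 / 238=-5.84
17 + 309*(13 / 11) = 4204 / 11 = 382.18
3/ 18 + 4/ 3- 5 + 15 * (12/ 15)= 17/ 2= 8.50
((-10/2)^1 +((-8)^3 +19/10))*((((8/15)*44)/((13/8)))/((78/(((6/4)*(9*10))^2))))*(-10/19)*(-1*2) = -5874612480/3211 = -1829527.40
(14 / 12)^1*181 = 1267 / 6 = 211.17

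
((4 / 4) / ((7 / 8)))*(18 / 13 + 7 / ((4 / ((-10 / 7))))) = -116 / 91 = -1.27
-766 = -766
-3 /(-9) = 1 /3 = 0.33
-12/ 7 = -1.71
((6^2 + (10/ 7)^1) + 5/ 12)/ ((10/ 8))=3179/ 105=30.28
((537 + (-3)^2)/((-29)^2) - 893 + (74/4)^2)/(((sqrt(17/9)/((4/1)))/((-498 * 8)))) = 22117642128 * sqrt(17)/14297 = 6378497.22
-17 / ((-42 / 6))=17 / 7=2.43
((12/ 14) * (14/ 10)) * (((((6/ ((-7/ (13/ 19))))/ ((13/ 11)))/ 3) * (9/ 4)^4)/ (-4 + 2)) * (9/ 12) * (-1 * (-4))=649539/ 85120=7.63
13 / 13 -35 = -34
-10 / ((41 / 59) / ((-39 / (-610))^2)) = -89739 / 1525610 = -0.06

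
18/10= 9/5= 1.80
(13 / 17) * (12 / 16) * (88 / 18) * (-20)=-2860 / 51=-56.08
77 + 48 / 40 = 391 / 5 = 78.20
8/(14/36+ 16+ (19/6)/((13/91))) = 72/347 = 0.21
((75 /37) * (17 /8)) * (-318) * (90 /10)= -1824525 /148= -12327.87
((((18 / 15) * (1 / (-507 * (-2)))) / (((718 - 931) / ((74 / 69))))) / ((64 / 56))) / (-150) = 259 / 7451379000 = 0.00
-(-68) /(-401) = -68 /401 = -0.17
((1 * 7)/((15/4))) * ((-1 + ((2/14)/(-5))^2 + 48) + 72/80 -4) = 81.95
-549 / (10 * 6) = -183 / 20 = -9.15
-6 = -6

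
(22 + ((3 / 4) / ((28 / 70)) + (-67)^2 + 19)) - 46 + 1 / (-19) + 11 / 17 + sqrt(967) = sqrt(967) + 11593037 / 2584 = 4517.57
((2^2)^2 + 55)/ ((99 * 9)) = 71/ 891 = 0.08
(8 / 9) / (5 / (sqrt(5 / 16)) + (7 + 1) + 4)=1 / 6 - sqrt(5) / 18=0.04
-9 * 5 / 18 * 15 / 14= -75 / 28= -2.68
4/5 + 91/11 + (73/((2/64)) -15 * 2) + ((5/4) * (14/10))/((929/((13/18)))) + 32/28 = 59646940819/25751880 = 2316.22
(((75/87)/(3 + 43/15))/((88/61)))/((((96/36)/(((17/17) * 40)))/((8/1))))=343125/28072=12.22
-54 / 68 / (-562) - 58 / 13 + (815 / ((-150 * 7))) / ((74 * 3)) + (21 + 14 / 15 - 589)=-827332562963 / 1447574310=-571.53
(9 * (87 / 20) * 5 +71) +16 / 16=1071 / 4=267.75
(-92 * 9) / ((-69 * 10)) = 6 / 5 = 1.20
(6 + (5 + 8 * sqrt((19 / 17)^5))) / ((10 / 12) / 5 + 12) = 17328 * sqrt(323) / 358649 + 66 / 73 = 1.77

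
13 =13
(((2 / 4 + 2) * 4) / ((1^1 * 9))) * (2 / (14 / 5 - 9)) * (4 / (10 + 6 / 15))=-500 / 3627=-0.14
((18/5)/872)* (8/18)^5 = 256/3575745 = 0.00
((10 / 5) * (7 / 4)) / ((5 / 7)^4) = 16807 / 1250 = 13.45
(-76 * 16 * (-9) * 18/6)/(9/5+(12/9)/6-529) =-738720/11857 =-62.30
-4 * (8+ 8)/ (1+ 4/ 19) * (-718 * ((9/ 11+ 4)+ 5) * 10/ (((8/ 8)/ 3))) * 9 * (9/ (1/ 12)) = 2749598576640/ 253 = 10867978563.79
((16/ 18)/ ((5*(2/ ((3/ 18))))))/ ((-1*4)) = -1/ 270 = -0.00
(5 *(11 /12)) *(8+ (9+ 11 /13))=3190 /39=81.79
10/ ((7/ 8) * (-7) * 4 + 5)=-20/ 39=-0.51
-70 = -70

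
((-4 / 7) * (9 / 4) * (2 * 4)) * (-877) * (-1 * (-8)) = 505152 / 7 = 72164.57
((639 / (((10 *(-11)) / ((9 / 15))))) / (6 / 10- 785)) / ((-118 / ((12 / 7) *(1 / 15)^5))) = -71 / 835202156250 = -0.00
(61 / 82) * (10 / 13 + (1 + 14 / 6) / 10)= 2623 / 3198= 0.82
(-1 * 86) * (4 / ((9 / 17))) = -5848 / 9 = -649.78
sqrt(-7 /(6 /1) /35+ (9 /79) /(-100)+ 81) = 9.00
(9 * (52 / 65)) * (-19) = -684 / 5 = -136.80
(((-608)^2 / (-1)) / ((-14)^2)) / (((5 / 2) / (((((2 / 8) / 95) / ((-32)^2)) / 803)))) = -0.00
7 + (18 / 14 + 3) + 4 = 107 / 7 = 15.29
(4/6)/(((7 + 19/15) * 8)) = 5/496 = 0.01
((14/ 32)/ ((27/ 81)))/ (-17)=-21/ 272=-0.08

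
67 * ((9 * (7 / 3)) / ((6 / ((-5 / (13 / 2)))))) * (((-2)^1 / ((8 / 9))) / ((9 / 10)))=11725 / 26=450.96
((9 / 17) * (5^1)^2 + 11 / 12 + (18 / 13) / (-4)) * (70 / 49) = 183065 / 9282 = 19.72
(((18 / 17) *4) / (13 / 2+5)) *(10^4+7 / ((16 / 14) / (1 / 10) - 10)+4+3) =313416 / 85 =3687.25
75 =75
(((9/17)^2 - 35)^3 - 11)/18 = -2325.79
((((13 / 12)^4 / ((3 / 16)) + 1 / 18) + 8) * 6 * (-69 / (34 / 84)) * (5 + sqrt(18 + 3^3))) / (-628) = 48204205 / 384336 + 9640841 * sqrt(5) / 128112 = 293.69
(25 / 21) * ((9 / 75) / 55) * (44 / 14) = 2 / 245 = 0.01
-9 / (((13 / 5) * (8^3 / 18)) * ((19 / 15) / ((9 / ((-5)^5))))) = 2187 / 7904000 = 0.00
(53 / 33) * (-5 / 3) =-265 / 99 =-2.68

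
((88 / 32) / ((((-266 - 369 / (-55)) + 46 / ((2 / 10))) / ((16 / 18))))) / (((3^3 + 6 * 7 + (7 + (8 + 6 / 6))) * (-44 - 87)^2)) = -242 / 4229894763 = -0.00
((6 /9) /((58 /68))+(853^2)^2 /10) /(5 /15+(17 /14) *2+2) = 322413647845289 /29000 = 11117711994.67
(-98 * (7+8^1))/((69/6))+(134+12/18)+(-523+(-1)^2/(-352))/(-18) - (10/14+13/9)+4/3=11925227/340032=35.07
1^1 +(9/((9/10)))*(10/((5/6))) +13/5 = 618/5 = 123.60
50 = 50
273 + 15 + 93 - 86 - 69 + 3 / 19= 4297 / 19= 226.16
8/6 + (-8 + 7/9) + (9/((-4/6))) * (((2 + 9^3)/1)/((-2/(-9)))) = -1598909/36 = -44414.14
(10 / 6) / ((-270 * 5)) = -1 / 810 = -0.00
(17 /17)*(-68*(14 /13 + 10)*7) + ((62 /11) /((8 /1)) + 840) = -2535053 /572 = -4431.91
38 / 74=19 / 37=0.51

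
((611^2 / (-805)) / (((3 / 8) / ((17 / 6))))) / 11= -25385828 / 79695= -318.54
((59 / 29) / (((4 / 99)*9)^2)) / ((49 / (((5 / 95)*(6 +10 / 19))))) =221309 / 2051924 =0.11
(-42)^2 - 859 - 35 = 870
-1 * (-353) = 353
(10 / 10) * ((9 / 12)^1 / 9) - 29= -347 / 12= -28.92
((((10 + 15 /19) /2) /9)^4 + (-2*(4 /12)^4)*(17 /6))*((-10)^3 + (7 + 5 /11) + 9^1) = -8752822011619 /150486350256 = -58.16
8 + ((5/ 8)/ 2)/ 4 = 517/ 64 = 8.08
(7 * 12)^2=7056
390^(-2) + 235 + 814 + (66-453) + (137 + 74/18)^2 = 28164221809/1368900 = 20574.35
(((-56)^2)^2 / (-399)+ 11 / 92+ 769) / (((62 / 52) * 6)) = -1627861469 / 487692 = -3337.89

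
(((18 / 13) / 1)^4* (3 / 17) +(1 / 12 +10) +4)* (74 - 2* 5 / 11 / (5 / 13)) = 16909473133 / 16022721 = 1055.34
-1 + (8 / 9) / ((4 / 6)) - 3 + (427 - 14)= 1231 / 3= 410.33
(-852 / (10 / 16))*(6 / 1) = -8179.20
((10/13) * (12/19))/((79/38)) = 240/1027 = 0.23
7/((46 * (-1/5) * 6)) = -35/276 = -0.13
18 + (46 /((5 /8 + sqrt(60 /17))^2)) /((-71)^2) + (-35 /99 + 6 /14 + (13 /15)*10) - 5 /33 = 216691583423807 /8148193684785 - 1601536*sqrt(255) /11757855245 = 26.59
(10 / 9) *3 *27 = 90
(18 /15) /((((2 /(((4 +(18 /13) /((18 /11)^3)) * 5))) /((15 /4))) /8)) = 90895 /234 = 388.44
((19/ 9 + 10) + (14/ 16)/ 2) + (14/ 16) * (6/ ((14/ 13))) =2509/ 144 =17.42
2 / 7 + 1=1.29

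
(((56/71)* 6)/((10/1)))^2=28224/126025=0.22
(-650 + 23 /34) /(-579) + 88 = 584815 /6562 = 89.12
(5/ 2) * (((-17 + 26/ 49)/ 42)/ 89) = -1345/ 122108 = -0.01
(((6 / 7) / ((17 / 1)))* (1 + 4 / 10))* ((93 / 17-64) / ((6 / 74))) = -14726 / 289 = -50.96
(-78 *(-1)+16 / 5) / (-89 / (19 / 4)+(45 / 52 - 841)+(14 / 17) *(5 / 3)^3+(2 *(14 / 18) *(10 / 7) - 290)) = -184117752 / 2591336275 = -0.07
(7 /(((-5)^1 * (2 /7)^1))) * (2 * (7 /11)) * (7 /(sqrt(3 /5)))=-2401 * sqrt(15) /165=-56.36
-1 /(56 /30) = -15 /28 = -0.54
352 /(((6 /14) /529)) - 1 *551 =1301803 /3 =433934.33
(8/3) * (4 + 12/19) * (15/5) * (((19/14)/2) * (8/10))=704/35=20.11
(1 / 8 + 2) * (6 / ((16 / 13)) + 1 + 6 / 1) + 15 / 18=5005 / 192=26.07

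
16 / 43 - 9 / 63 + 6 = 1875 / 301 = 6.23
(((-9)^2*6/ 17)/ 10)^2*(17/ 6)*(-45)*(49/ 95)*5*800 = -694416240/ 323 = -2149895.48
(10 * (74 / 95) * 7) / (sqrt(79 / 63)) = 3108 * sqrt(553) / 1501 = 48.69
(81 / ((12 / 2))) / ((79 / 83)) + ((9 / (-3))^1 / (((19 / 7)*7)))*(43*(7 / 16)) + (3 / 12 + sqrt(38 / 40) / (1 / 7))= 7*sqrt(95) / 10 + 275299 / 24016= 18.29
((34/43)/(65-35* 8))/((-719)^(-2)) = -17576674/9245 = -1901.21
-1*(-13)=13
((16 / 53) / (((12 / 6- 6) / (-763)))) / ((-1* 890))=-1526 / 23585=-0.06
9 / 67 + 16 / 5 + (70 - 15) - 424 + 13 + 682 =329.33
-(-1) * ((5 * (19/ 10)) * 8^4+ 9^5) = 97961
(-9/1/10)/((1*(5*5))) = -9/250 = -0.04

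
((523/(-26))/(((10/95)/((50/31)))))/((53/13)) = -248425/3286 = -75.60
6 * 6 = 36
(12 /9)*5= 20 /3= 6.67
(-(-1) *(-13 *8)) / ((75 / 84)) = -2912 / 25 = -116.48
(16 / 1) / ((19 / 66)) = 1056 / 19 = 55.58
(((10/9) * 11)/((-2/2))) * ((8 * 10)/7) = -8800/63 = -139.68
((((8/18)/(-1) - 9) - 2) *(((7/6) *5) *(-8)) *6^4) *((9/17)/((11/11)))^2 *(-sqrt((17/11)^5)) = -56064960 *sqrt(187)/1331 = -576015.63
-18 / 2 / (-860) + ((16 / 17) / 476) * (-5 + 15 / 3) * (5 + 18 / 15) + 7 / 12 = 0.59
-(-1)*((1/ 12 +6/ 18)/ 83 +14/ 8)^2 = 190969/ 62001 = 3.08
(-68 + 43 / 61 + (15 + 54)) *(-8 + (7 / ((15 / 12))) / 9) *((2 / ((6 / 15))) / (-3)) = 34528 / 1647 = 20.96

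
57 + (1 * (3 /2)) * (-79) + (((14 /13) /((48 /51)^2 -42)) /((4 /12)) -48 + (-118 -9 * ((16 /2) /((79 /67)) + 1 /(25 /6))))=-88715028731 /305070350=-290.80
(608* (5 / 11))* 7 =21280 / 11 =1934.55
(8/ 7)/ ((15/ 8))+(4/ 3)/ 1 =68/ 35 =1.94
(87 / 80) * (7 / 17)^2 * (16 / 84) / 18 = 203 / 104040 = 0.00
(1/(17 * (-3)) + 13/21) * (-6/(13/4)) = -1712/1547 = -1.11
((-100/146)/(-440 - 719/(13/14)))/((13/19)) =475/576189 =0.00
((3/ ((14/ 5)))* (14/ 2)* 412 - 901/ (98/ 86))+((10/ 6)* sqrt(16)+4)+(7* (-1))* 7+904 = 465254/ 147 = 3164.99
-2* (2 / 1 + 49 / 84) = -31 / 6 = -5.17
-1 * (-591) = 591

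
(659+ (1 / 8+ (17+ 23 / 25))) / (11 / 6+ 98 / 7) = 42.76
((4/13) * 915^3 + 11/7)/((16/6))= 64349113929/728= 88391640.01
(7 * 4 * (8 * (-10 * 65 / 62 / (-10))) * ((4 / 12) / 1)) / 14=520 / 93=5.59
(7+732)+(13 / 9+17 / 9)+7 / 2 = 4475 / 6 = 745.83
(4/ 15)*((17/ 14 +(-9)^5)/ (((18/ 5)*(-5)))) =874.78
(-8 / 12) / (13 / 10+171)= -20 / 5169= -0.00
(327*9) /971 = 2943 /971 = 3.03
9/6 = 3/2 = 1.50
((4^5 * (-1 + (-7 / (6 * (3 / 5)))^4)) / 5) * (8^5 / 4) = 731722022912 / 32805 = 22305198.08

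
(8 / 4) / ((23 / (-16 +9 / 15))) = -154 / 115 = -1.34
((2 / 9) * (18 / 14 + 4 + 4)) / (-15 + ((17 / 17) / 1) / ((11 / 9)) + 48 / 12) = -715 / 3528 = -0.20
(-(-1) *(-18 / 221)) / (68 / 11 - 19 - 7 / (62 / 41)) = 12276 / 2629679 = 0.00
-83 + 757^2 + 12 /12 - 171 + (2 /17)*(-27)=572792.82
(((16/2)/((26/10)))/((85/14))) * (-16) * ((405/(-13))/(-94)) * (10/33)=-1209600/1485341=-0.81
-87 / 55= -1.58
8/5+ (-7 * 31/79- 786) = -310923/395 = -787.15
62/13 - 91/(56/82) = -6681/52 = -128.48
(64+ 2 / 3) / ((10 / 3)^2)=291 / 50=5.82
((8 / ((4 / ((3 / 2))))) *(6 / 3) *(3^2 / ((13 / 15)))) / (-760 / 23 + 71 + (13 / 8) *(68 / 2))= 14904 / 22295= 0.67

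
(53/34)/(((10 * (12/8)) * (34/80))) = 212/867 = 0.24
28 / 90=14 / 45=0.31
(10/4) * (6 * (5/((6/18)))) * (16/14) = 1800/7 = 257.14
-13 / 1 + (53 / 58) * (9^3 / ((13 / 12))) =226921 / 377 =601.91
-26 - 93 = -119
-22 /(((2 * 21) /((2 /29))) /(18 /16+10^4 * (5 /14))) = -2200693 /17052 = -129.06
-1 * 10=-10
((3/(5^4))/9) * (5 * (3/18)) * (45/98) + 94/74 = 230337/181300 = 1.27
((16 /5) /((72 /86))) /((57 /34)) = 5848 /2565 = 2.28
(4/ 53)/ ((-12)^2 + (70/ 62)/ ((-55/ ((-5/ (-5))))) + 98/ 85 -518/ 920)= 0.00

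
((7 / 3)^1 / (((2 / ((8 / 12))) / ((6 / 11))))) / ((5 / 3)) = 14 / 55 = 0.25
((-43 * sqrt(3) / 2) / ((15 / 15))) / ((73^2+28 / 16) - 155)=-0.01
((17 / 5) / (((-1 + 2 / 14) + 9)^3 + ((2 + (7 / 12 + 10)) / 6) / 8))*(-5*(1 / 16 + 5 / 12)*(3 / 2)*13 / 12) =-5230407 / 213445922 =-0.02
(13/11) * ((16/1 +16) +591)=8099/11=736.27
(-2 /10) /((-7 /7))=1 /5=0.20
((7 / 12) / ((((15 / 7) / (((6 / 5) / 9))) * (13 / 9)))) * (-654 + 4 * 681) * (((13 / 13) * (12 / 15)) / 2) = 6762 / 325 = 20.81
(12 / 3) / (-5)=-4 / 5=-0.80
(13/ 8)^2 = 169/ 64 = 2.64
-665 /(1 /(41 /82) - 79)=95 /11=8.64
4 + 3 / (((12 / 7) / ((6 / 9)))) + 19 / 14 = 137 / 21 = 6.52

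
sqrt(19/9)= 1.45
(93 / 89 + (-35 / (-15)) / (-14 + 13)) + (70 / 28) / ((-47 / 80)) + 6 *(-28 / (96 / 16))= -420940 / 12549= -33.54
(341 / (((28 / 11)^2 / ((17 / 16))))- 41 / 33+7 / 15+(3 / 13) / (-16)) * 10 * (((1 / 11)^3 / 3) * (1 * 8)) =1.10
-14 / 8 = -7 / 4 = -1.75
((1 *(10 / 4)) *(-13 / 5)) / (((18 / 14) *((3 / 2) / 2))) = -182 / 27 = -6.74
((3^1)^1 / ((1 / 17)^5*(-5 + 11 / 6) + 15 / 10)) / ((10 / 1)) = 12778713 / 63893470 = 0.20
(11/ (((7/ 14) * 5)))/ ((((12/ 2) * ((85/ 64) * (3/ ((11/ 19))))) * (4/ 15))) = 1936/ 4845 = 0.40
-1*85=-85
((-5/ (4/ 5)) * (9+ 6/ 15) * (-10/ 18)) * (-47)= -55225/ 36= -1534.03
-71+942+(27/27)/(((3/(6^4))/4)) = 2599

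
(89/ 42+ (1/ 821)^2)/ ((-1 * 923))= -59989691/ 26129873406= -0.00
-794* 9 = -7146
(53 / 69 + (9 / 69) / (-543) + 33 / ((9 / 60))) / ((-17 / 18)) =-16543020 / 70771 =-233.75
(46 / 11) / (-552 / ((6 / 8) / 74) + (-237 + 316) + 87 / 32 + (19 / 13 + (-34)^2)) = -832 / 10589425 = -0.00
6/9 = 2/3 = 0.67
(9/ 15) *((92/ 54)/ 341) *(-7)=-322/ 15345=-0.02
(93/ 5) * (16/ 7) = 1488/ 35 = 42.51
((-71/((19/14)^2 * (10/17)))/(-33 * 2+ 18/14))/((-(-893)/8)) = 6624016/730174845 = 0.01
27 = 27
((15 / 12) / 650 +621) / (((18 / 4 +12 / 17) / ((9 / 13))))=16468971 / 199420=82.58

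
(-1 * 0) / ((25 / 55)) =0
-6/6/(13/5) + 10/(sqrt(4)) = 4.62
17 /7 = 2.43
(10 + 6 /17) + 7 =295 /17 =17.35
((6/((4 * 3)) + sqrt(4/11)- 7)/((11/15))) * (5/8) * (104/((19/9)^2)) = -1026675/7942 + 157950 * sqrt(11)/43681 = -117.28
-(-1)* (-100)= -100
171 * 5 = 855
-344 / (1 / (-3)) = 1032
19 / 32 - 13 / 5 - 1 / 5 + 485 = 77247 / 160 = 482.79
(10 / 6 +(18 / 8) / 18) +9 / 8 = 2.92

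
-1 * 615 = -615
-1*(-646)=646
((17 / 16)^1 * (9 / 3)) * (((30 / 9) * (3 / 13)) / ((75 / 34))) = 289 / 260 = 1.11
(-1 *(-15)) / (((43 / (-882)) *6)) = -2205 / 43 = -51.28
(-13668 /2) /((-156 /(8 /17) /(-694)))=-185992 /13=-14307.08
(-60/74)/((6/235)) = -1175/37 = -31.76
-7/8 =-0.88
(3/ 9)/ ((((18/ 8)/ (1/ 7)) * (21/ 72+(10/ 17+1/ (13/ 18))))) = 7072/ 756693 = 0.01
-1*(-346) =346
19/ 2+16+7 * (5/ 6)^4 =37423/ 1296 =28.88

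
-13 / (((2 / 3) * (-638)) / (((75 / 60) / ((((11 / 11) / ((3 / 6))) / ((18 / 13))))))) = 135 / 5104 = 0.03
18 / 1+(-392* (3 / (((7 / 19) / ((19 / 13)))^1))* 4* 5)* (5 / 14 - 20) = 1832787.23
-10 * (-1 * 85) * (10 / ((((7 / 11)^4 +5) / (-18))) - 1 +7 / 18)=-3419019175 / 113409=-30147.69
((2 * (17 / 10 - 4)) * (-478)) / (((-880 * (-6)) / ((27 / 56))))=0.20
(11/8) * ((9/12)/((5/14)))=2.89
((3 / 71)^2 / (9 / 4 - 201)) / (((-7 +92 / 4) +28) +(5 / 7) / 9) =-756 / 3709697105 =-0.00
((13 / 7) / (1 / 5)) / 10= 0.93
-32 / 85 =-0.38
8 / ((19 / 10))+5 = 175 / 19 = 9.21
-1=-1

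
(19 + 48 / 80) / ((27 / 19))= 1862 / 135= 13.79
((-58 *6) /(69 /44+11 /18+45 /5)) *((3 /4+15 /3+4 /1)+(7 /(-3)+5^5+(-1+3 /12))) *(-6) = 2589412320 /4427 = 584913.56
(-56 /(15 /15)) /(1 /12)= -672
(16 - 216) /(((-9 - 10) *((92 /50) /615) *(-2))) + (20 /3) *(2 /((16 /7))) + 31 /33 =-16847387 /9614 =-1752.38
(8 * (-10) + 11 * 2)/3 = -58/3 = -19.33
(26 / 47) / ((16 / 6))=39 / 188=0.21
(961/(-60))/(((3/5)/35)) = -33635/36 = -934.31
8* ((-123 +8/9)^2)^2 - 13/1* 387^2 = 11657491797491/6561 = 1776785824.95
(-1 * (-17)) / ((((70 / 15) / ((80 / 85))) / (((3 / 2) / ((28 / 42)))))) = 54 / 7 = 7.71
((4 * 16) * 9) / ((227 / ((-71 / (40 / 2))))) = -10224 / 1135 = -9.01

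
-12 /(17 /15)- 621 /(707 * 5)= -646857 /60095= -10.76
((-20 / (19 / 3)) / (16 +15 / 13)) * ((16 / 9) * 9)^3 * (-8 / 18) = 4259840 / 12711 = 335.13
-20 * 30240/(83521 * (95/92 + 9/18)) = -18547200/3925487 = -4.72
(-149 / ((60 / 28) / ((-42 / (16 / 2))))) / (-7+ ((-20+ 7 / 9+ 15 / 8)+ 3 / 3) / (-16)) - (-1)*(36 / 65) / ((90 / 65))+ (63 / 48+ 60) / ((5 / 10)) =17069423 / 275480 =61.96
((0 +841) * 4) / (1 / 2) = 6728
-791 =-791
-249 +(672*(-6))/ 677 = -254.96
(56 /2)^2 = 784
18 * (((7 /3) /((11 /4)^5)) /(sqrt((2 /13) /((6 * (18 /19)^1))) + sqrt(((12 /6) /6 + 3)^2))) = 100638720 /1253137831-129024 * sqrt(1482) /1253137831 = 0.08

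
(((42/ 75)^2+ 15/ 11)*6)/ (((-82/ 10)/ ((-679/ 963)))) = 15659098/ 18096375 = 0.87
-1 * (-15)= 15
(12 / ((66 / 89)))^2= 31684 / 121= 261.85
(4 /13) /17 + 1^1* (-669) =-147845 /221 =-668.98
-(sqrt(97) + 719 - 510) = -209 - sqrt(97) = -218.85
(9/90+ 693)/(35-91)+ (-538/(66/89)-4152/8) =-23226803/18480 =-1256.86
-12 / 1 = -12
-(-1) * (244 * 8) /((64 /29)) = 1769 /2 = 884.50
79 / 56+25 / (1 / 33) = 826.41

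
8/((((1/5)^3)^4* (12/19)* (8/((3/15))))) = 927734375/12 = 77311197.92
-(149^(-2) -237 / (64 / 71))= 262.92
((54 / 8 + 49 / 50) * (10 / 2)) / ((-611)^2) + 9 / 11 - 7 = -507708057 / 82130620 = -6.18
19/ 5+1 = 24/ 5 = 4.80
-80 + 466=386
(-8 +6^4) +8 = 1296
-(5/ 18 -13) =229/ 18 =12.72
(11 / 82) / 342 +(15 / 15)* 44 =1233947 / 28044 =44.00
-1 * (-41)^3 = 68921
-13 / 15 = -0.87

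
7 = 7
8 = 8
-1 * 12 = -12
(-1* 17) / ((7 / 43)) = -731 / 7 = -104.43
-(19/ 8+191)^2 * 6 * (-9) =64616643/ 32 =2019270.09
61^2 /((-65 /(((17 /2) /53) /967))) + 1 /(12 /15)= 16530061 /13325260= 1.24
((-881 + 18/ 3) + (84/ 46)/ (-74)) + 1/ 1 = -743795/ 851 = -874.02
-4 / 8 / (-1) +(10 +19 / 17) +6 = 599 / 34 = 17.62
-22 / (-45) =22 / 45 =0.49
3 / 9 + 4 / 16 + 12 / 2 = 79 / 12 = 6.58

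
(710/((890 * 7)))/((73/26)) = 1846/45479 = 0.04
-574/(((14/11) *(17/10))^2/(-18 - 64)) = 20340100/2023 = 10054.42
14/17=0.82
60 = 60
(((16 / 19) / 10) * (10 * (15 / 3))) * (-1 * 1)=-80 / 19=-4.21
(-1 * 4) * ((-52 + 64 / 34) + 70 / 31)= 100888 / 527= 191.44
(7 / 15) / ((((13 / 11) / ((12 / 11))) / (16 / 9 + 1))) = 140 / 117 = 1.20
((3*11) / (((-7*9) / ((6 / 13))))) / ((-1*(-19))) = -22 / 1729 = -0.01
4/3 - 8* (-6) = 148/3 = 49.33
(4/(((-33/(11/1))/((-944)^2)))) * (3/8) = -445568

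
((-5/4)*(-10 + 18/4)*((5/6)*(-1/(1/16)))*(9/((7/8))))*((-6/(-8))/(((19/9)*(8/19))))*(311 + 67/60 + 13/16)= -15932565/64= -248946.33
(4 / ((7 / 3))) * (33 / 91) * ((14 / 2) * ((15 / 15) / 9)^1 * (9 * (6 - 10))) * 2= -3168 / 91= -34.81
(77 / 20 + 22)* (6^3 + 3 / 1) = 113223 / 20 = 5661.15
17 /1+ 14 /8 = 75 /4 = 18.75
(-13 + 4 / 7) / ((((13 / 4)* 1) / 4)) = -15.30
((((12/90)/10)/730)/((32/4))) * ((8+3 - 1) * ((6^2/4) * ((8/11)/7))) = 3/140525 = 0.00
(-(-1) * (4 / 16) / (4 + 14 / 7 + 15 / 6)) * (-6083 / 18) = -6083 / 612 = -9.94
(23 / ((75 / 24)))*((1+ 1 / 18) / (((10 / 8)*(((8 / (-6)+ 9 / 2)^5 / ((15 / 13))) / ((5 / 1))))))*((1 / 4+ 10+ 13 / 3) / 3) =927360 / 1694173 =0.55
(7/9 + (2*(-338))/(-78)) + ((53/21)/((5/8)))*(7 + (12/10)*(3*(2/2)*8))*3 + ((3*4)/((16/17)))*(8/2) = 778264/1575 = 494.14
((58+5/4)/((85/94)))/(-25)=-11139/4250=-2.62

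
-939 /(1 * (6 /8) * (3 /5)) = -6260 /3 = -2086.67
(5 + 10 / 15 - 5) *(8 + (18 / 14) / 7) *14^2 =3208 / 3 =1069.33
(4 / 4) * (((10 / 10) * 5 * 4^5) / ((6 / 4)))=10240 / 3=3413.33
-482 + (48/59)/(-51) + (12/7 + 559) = 552541/7021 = 78.70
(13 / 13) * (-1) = -1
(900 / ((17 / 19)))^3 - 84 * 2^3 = 5000207698464 / 4913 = 1017750396.59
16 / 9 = 1.78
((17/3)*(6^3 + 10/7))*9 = 77622/7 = 11088.86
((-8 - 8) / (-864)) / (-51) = -1 / 2754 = -0.00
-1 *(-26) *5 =130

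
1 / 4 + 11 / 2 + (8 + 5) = 75 / 4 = 18.75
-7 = -7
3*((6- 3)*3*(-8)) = -216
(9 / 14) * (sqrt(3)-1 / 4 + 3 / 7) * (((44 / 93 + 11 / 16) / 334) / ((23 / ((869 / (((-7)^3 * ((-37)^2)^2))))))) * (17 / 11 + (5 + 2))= -19237053 * sqrt(3) / 17145692699482592-96185265 / 480079395585512576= -0.00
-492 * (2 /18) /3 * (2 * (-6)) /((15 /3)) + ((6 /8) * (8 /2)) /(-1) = 611 /15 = 40.73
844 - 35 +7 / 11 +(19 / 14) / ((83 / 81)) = 10365701 / 12782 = 810.96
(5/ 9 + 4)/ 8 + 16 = 1193/ 72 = 16.57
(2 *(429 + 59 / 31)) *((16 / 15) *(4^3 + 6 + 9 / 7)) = 213300544 / 3255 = 65530.12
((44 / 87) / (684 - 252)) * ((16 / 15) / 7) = 44 / 246645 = 0.00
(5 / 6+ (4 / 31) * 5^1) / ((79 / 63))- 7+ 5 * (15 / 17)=-117337 / 83266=-1.41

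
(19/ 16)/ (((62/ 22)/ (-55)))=-23.18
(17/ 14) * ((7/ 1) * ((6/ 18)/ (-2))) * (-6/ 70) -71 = -9923/ 140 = -70.88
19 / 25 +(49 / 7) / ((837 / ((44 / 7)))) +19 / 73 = 1638794 / 1527525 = 1.07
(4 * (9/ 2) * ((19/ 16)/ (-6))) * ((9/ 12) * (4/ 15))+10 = 743/ 80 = 9.29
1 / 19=0.05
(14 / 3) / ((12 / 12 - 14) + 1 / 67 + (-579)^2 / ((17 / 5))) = 15946 / 336872835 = 0.00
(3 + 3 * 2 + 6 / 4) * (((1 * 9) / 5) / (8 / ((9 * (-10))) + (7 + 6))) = 243 / 166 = 1.46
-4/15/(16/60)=-1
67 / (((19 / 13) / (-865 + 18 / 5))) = -3751397 / 95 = -39488.39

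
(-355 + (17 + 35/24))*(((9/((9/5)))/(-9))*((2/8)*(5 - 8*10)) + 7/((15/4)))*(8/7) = -5952749/1260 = -4724.40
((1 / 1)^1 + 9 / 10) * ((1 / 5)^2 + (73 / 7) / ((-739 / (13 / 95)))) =46771 / 646625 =0.07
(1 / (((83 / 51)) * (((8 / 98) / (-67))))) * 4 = -167433 / 83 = -2017.27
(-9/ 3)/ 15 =-1/ 5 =-0.20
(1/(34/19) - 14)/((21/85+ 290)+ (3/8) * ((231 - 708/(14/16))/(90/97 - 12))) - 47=-24837575821/527971723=-47.04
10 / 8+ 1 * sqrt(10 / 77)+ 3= sqrt(770) / 77+ 17 / 4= 4.61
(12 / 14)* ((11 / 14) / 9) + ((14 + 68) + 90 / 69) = 83.38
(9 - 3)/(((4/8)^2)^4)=1536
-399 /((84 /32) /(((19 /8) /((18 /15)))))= -1805 /6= -300.83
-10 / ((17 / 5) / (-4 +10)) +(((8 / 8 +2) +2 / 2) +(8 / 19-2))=-4918 / 323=-15.23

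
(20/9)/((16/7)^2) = 245/576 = 0.43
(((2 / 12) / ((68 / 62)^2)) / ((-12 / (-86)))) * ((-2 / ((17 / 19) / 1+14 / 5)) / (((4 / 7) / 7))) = -192358565 / 29214432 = -6.58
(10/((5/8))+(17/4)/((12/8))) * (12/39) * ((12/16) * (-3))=-339/26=-13.04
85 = 85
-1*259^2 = -67081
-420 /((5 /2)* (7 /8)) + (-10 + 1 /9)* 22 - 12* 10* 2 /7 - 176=-39050 /63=-619.84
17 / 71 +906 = 906.24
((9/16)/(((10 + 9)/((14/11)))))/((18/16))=7/209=0.03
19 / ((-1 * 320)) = -19 / 320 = -0.06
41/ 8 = 5.12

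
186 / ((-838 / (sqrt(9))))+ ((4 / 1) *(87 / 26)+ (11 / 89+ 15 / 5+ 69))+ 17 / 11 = 460672675 / 5332613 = 86.39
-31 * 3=-93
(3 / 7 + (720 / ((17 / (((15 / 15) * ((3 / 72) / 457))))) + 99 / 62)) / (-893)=-6841971 / 3010969178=-0.00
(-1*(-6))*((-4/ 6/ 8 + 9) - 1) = 95/ 2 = 47.50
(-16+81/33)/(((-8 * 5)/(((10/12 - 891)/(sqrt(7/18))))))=-113687 * sqrt(14)/880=-483.38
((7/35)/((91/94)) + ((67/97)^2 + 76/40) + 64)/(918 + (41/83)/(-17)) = 804414208433/11090236532830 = 0.07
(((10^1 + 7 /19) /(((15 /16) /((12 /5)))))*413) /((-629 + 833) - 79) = 5207104 /59375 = 87.70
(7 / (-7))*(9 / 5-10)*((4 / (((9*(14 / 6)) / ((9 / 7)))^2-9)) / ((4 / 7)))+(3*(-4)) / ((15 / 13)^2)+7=-12463 / 6960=-1.79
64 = 64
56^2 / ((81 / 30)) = 31360 / 27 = 1161.48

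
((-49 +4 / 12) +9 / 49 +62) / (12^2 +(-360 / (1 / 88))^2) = 1987 / 147532513968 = 0.00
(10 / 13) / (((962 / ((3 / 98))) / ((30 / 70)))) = 45 / 4289558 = 0.00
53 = 53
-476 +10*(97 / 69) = -31874 / 69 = -461.94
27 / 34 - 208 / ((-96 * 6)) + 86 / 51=1739 / 612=2.84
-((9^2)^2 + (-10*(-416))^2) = -17312161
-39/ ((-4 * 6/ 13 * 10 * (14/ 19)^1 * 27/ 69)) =73853/ 10080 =7.33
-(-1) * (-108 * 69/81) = -92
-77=-77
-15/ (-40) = 0.38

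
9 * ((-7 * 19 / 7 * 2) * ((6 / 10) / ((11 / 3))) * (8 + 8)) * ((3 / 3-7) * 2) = 590976 / 55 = 10745.02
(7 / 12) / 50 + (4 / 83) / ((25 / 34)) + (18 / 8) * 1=23179 / 9960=2.33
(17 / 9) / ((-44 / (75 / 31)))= -0.10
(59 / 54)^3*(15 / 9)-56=-25427057 / 472392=-53.83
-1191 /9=-397 /3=-132.33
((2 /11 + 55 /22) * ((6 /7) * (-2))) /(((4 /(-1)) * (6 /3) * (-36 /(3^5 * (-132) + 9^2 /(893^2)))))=71864736597 /140351024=512.04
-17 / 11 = -1.55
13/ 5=2.60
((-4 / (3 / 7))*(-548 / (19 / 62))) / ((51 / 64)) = 60884992 / 2907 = 20944.27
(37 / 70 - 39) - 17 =-3883 / 70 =-55.47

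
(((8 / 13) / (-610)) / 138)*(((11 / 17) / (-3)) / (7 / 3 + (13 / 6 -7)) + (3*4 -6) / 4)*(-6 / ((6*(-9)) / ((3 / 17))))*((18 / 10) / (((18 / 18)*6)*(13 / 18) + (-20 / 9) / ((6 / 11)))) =-7281 / 4612187125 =-0.00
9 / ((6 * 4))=3 / 8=0.38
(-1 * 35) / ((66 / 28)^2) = -6860 / 1089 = -6.30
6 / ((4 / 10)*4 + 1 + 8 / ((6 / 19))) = 90 / 419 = 0.21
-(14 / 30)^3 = -0.10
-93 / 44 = -2.11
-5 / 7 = -0.71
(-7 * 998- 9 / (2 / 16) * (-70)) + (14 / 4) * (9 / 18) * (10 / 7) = -3887 / 2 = -1943.50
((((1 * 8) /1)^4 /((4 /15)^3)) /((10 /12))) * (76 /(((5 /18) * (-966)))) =-11819520 /161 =-73413.17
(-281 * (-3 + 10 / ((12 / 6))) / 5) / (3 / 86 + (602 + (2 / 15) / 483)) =-70033068 / 375110047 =-0.19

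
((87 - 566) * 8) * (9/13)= -34488/13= -2652.92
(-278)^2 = 77284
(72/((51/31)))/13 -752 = -165448/221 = -748.63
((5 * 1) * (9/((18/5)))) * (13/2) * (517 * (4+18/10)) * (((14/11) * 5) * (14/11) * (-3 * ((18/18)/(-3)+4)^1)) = -21705775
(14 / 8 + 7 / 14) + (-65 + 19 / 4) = -58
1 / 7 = 0.14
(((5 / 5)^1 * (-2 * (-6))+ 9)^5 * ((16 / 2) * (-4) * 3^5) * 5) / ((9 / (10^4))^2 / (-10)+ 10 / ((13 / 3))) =-688089336480000000000 / 9999999649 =-68808936063.19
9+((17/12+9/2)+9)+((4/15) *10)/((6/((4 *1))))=925/36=25.69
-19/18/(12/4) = -19/54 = -0.35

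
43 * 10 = 430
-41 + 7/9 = -362/9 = -40.22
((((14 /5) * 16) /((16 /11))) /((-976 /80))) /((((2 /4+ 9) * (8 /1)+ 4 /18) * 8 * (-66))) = 3 /47824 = 0.00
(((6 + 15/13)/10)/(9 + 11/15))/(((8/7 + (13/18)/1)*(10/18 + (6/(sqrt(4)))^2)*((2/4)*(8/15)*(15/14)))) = 1107351/76717160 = 0.01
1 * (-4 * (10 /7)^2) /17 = -400 /833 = -0.48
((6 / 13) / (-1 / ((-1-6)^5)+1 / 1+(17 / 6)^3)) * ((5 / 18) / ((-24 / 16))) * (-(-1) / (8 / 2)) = -1008420 / 1120643147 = -0.00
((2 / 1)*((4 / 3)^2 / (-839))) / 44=-8 / 83061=-0.00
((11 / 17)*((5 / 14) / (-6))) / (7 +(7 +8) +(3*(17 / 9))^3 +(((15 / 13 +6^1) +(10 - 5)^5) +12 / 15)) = -32175 / 2787593564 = -0.00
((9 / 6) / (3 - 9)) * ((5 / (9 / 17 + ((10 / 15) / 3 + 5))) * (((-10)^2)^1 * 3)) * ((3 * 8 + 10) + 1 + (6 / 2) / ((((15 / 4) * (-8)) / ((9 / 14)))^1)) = -11224845 / 4928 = -2277.77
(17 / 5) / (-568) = -17 / 2840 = -0.01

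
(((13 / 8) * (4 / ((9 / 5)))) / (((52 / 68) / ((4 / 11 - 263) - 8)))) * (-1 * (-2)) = -2556.01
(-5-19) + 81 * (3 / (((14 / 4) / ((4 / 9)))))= 48 / 7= 6.86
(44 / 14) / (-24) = -11 / 84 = -0.13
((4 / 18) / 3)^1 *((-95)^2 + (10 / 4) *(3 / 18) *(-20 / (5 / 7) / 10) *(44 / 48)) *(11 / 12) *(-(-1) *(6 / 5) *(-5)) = -3676.42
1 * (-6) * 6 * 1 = -36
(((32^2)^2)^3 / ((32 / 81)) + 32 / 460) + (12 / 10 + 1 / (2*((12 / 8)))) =1006824732694948086313 / 345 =2918332558536081409.60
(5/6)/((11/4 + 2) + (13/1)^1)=10/213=0.05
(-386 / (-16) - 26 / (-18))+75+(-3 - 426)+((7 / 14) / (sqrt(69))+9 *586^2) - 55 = sqrt(69) / 138+222493001 / 72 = 3090180.63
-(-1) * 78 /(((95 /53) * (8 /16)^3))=348.13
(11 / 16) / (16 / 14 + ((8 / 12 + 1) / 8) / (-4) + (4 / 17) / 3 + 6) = 0.10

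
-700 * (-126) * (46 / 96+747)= 131855325 / 2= 65927662.50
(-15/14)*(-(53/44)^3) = 2233155/1192576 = 1.87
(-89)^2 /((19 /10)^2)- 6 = 789934 /361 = 2188.18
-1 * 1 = -1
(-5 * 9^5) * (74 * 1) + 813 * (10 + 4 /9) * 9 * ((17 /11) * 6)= -232534386 /11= -21139489.64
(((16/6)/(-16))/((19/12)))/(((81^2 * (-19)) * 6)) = 1/7105563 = 0.00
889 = 889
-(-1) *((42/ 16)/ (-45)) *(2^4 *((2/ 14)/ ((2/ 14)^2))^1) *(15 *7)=-686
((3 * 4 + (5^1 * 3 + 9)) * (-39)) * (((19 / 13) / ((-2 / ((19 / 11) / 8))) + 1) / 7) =-52029 / 308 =-168.93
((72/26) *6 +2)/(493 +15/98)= 23716/628277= 0.04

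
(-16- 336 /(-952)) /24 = -133 /204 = -0.65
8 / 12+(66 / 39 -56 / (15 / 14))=-3244 / 65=-49.91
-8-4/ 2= -10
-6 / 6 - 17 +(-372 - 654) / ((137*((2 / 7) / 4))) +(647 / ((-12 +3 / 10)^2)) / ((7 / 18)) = -161461210 / 1458639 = -110.69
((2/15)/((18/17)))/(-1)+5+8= 1738/135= 12.87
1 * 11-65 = -54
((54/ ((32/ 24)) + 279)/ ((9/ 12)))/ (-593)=-426/ 593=-0.72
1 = 1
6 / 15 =2 / 5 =0.40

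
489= 489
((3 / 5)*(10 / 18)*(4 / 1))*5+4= 32 / 3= 10.67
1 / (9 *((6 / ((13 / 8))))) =0.03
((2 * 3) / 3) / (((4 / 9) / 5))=45 / 2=22.50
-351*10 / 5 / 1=-702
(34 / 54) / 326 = 17 / 8802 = 0.00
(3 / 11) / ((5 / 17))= 51 / 55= 0.93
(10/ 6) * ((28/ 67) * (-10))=-1400/ 201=-6.97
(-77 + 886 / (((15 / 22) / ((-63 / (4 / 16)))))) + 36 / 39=-21290209 / 65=-327541.68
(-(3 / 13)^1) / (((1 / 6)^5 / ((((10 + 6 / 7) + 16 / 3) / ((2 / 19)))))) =-276005.27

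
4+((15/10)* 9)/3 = 17/2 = 8.50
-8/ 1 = -8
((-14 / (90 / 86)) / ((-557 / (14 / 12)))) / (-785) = -0.00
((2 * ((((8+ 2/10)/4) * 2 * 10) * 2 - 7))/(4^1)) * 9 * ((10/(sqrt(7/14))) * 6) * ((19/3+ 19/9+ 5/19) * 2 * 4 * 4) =107208000 * sqrt(2)/19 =7979737.24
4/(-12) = -1/3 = -0.33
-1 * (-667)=667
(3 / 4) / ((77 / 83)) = 249 / 308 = 0.81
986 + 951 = 1937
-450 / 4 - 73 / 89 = -20171 / 178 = -113.32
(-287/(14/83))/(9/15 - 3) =17015/24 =708.96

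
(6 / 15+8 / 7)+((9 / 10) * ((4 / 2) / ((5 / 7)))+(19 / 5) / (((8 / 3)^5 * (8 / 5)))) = 187192359 / 45875200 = 4.08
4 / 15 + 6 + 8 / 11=1154 / 165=6.99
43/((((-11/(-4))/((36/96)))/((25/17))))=3225/374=8.62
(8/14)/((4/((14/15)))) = 2/15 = 0.13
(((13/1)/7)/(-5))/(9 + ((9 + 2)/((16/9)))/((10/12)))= -104/4599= -0.02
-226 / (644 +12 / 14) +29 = 64662 / 2257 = 28.65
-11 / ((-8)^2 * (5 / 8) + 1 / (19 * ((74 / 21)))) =-15466 / 56261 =-0.27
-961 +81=-880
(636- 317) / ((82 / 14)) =2233 / 41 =54.46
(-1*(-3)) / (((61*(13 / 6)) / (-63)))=-1134 / 793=-1.43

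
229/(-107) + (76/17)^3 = 45845355/525691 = 87.21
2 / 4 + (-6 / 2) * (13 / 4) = -37 / 4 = -9.25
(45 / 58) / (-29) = -45 / 1682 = -0.03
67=67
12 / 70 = 6 / 35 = 0.17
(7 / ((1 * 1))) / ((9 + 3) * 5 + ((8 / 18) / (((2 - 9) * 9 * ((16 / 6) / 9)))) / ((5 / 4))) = 735 / 6298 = 0.12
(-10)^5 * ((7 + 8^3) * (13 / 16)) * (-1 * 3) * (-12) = -1518075000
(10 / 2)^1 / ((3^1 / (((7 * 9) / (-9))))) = -35 / 3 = -11.67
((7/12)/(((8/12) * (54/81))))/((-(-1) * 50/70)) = 147/80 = 1.84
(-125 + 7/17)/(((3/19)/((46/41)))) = -617044/697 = -885.29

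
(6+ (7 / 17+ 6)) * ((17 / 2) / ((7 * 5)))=211 / 70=3.01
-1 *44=-44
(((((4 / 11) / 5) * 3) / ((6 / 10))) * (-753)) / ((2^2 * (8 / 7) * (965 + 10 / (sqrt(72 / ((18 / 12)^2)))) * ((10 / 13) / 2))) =-13224939 / 81947525 + 68523 * sqrt(2) / 327790100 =-0.16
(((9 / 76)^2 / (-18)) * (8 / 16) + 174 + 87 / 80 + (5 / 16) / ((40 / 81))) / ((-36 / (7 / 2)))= -94729439 / 5544960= -17.08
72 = 72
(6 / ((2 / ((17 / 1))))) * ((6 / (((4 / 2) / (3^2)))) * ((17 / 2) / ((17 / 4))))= 2754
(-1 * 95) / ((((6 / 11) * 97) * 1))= -1045 / 582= -1.80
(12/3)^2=16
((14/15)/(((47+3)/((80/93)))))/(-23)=-112/160425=-0.00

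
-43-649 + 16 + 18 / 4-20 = -691.50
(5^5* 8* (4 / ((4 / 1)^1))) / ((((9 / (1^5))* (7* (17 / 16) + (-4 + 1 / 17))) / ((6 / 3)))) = 13600000 / 8559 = 1588.97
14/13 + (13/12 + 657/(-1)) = -654.84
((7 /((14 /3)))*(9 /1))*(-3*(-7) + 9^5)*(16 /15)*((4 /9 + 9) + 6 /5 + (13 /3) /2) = 54486168 /5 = 10897233.60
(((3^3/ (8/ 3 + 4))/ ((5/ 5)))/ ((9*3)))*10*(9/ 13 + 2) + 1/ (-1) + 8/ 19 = 1709/ 494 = 3.46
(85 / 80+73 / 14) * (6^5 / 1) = 341658 / 7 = 48808.29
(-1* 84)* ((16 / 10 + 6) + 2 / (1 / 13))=-14112 / 5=-2822.40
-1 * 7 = -7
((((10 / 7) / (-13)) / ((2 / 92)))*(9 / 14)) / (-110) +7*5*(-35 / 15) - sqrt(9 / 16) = -6927439 / 84084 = -82.39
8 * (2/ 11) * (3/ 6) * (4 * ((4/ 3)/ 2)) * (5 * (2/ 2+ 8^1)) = 960/ 11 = 87.27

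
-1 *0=0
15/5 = 3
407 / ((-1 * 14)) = -407 / 14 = -29.07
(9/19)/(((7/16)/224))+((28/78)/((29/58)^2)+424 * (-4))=-1075960/741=-1452.04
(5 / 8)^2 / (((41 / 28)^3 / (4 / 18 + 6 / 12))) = 111475 / 1240578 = 0.09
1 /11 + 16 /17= 193 /187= 1.03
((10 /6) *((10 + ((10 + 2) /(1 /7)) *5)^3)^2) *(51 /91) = 537315859165000000 /91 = 5904569880934065.93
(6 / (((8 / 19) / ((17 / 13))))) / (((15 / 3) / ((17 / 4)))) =16473 / 1040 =15.84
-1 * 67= -67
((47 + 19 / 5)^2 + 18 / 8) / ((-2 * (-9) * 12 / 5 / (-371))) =-95825219 / 4320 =-22181.76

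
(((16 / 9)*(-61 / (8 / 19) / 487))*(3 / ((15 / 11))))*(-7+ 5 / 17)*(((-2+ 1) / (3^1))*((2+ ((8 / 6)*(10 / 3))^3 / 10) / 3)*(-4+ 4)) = 0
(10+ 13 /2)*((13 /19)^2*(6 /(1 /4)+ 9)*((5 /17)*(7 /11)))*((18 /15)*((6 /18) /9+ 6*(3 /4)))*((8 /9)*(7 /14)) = 6376370 /55233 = 115.44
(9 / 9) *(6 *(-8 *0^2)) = 0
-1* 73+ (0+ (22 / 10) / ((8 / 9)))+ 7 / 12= -8393 / 120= -69.94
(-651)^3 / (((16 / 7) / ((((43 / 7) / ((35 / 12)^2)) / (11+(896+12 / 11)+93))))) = -23969034243 / 275300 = -87065.14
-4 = -4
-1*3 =-3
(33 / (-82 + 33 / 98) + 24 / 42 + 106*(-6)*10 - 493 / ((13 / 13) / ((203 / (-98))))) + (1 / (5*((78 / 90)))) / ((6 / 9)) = -3887719532 / 728273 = -5338.27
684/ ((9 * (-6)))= -38/ 3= -12.67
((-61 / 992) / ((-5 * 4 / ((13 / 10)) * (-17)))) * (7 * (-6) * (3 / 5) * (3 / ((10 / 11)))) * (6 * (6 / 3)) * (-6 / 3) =-4945941 / 10540000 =-0.47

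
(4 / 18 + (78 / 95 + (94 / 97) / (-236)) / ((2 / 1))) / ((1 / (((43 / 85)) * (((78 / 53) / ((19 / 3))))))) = 6900512333 / 93073435150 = 0.07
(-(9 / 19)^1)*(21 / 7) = -27 / 19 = -1.42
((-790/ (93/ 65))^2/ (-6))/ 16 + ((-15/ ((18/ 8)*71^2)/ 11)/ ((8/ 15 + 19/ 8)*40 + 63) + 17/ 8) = -4913170908887777/ 1548134916372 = -3173.61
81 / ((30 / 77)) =2079 / 10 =207.90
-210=-210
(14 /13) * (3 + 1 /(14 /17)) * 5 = 295 /13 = 22.69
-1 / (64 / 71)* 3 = -213 / 64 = -3.33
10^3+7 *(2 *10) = 1140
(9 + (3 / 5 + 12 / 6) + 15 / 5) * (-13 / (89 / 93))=-88257 / 445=-198.33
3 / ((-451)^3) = -3 / 91733851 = -0.00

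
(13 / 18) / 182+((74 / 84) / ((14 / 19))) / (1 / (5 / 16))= 10657 / 28224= 0.38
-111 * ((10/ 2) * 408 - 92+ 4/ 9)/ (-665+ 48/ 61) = 325.61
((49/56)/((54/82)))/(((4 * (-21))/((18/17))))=-0.02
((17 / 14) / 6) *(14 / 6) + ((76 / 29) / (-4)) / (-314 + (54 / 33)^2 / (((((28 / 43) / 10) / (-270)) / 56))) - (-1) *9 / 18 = 38199969337 / 39291354468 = 0.97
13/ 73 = 0.18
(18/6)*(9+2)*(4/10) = 66/5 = 13.20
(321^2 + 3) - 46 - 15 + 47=103030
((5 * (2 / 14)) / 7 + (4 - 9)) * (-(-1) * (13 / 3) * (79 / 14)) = -41080 / 343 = -119.77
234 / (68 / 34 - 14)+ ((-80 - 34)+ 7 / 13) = -3457 / 26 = -132.96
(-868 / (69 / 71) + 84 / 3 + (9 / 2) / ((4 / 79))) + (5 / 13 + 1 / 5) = -27832109 / 35880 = -775.70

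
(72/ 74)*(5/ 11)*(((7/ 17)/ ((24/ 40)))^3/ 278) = 428750/ 833829447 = 0.00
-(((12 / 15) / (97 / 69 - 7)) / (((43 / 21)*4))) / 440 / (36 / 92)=3703 / 36515600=0.00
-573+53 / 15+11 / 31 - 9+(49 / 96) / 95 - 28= -171358417 / 282720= -606.11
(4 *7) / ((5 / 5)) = 28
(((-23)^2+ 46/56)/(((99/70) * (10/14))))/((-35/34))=-16813/33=-509.48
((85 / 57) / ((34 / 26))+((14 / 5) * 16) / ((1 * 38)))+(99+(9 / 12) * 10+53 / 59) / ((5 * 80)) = 6962201 / 2690400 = 2.59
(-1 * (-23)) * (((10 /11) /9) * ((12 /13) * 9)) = 19.30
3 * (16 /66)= 8 /11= 0.73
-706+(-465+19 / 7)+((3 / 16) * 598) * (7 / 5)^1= -283167 / 280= -1011.31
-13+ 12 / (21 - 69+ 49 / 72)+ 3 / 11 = -486484 / 37477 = -12.98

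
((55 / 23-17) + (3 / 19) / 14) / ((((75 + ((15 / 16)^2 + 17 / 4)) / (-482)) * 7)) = 5509884672 / 439244869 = 12.54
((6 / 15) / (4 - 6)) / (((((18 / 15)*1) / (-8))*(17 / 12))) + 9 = 169 / 17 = 9.94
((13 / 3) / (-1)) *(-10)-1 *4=118 / 3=39.33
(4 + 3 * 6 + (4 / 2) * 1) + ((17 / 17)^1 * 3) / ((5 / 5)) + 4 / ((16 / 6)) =57 / 2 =28.50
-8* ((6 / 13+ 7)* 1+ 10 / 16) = -841 / 13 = -64.69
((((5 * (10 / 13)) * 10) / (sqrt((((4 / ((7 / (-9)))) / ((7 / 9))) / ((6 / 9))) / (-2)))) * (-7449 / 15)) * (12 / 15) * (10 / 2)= -534800 * sqrt(3) / 27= -34307.44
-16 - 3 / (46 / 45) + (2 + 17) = 3 / 46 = 0.07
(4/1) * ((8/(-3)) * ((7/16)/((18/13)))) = -91/27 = -3.37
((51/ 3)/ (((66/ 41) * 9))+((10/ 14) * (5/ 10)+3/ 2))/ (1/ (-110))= -63005/ 189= -333.36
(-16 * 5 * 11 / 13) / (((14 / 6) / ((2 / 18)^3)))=-880 / 22113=-0.04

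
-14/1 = -14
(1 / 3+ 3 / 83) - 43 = -10615 / 249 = -42.63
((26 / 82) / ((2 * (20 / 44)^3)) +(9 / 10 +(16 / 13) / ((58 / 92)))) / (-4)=-2193132 / 1932125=-1.14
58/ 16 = 29/ 8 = 3.62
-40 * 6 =-240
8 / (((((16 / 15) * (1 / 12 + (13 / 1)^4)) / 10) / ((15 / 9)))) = 1500 / 342733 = 0.00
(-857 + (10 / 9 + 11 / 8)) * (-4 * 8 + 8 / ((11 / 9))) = 2153375 / 99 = 21751.26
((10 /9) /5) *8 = 16 /9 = 1.78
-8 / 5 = -1.60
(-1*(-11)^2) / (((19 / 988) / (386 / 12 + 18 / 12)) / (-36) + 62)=-7625904 / 3907487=-1.95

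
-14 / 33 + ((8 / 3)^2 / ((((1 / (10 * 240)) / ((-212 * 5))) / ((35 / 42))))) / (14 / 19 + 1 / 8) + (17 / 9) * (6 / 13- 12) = -2949144226076 / 168597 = -17492269.89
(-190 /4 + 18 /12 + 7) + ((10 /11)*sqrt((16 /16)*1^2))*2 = -409 /11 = -37.18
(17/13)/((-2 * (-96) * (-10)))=-17/24960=-0.00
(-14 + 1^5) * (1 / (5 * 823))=-13 / 4115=-0.00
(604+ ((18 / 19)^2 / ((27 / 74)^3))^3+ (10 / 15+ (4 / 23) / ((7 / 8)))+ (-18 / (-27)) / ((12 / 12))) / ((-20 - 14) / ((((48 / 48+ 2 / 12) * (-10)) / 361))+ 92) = 6.04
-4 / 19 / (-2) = 2 / 19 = 0.11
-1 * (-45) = 45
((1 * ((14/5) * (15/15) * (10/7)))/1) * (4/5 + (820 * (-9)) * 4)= -590384/5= -118076.80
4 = 4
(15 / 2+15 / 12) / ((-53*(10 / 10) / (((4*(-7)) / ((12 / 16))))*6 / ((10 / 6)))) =2450 / 1431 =1.71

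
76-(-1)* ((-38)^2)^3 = 3010936460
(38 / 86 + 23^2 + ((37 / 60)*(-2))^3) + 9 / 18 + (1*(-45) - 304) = 179.07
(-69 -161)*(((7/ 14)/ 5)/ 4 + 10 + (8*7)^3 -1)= -161575023/ 4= -40393755.75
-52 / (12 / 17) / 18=-221 / 54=-4.09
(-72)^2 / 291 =1728 / 97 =17.81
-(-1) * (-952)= -952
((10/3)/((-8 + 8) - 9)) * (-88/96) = 55/162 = 0.34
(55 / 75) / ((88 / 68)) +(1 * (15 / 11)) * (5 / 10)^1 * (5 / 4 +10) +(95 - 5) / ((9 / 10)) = 142873 / 1320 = 108.24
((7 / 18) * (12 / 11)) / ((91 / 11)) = 2 / 39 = 0.05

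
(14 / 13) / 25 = 14 / 325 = 0.04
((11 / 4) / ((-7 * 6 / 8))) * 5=-55 / 21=-2.62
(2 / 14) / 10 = 1 / 70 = 0.01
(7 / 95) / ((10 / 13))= 91 / 950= 0.10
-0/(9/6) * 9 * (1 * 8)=0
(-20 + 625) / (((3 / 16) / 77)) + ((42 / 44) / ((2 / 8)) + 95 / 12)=10932463 / 44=248465.07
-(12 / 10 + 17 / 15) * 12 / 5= -28 / 5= -5.60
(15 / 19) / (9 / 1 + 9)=0.04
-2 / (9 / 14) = -28 / 9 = -3.11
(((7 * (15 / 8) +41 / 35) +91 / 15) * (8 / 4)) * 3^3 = 30789 / 28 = 1099.61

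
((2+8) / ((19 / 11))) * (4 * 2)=880 / 19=46.32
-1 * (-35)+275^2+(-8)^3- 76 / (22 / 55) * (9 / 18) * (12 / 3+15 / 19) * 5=72873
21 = 21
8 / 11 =0.73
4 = 4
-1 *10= -10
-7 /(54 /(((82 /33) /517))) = -287 /460647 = -0.00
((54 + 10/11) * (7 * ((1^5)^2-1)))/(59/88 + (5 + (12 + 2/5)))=0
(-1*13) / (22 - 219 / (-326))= -4238 / 7391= -0.57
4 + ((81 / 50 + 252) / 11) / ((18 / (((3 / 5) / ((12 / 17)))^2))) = 2167201 / 440000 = 4.93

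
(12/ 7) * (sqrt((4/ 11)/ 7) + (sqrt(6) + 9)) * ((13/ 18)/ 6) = 26 * sqrt(77)/ 4851 + 13 * sqrt(6)/ 63 + 13/ 7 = 2.41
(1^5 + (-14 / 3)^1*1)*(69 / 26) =-9.73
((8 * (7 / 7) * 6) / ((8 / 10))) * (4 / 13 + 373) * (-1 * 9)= -2620620 / 13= -201586.15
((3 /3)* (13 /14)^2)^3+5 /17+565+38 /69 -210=3148535350573 /8832145728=356.49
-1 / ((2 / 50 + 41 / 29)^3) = -381078125 / 1170905464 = -0.33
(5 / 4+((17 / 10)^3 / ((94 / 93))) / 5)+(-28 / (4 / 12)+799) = 717.22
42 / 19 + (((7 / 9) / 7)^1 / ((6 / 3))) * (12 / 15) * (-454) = -15362 / 855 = -17.97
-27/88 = -0.31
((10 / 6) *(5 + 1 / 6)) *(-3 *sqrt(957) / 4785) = -31 *sqrt(957) / 5742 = -0.17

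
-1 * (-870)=870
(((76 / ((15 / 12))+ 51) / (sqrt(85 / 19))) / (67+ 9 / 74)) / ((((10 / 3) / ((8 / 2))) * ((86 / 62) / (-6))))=-1073592 * sqrt(1615) / 10554875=-4.09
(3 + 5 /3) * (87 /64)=203 /32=6.34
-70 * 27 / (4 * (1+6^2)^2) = -0.35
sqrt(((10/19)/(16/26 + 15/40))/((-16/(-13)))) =13 * sqrt(9785)/1957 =0.66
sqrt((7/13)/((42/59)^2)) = 1.03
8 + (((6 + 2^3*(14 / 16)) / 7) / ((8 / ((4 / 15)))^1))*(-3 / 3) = 1667 / 210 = 7.94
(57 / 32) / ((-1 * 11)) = -57 / 352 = -0.16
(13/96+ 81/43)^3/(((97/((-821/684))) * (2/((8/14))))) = -475400867202875/16334842304987136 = -0.03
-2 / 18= -1 / 9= -0.11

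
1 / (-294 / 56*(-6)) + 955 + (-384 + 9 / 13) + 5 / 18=572.00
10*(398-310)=880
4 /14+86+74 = 1122 /7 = 160.29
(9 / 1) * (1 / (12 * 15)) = 0.05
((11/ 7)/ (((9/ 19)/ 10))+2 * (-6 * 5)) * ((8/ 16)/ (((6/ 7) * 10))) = -169/ 108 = -1.56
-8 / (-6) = 4 / 3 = 1.33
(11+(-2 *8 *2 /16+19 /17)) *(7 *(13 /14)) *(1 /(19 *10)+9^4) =696844369 /1615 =431482.58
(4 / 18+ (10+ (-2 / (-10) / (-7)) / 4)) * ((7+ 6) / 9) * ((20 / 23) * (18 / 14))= 167323 / 10143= 16.50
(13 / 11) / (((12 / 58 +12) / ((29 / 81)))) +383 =120814495 / 315414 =383.03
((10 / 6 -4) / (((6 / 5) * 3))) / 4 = -35 / 216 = -0.16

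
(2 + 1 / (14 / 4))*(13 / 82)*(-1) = -104 / 287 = -0.36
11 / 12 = 0.92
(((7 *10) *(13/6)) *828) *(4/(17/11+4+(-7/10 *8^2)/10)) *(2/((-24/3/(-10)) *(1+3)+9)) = 77288.65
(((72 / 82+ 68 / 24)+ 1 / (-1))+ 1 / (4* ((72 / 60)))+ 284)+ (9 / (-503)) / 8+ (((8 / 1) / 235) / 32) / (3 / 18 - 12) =296180305984 / 1032284265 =286.92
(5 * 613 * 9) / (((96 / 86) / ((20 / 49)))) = 1976925 / 196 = 10086.35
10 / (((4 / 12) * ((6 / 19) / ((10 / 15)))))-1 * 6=57.33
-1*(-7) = 7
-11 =-11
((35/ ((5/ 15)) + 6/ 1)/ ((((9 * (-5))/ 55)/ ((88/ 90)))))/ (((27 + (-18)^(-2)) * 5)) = -214896/ 218725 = -0.98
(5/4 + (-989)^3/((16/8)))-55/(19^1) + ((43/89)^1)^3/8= -483680836.13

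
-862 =-862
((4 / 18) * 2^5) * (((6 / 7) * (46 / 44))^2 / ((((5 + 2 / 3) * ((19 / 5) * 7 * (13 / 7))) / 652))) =331111680 / 24895871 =13.30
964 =964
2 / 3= 0.67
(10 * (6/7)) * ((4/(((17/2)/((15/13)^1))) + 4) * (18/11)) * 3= 191.16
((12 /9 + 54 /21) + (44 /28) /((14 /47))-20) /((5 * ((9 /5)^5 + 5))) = -0.09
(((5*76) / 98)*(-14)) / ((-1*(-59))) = -0.92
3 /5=0.60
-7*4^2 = -112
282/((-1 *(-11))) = 282/11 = 25.64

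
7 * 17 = 119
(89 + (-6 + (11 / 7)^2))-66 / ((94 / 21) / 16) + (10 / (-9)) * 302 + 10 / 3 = -10004254 / 20727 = -482.67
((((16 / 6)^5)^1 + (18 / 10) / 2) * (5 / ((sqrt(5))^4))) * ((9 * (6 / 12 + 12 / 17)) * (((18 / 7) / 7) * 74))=500408239 / 62475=8009.74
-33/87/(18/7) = -77/522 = -0.15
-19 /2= -9.50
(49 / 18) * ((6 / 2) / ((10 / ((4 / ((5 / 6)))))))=3.92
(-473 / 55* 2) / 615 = -86 / 3075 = -0.03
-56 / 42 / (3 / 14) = -56 / 9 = -6.22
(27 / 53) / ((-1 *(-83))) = 27 / 4399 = 0.01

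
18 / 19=0.95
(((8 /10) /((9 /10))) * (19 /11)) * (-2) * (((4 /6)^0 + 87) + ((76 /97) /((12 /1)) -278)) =16802384 /28809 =583.23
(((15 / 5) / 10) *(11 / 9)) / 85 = 11 / 2550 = 0.00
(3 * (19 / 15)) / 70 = 19 / 350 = 0.05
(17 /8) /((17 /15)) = 15 /8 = 1.88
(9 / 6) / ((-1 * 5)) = -3 / 10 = -0.30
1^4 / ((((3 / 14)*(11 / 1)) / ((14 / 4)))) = 49 / 33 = 1.48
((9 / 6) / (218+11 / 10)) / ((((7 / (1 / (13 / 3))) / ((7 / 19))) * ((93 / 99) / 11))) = 16335 / 16776487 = 0.00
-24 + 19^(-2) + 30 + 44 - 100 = -18049 /361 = -50.00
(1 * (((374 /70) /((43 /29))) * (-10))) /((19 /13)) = -140998 /5719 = -24.65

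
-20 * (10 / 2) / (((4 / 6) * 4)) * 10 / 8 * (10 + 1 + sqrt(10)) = -4125 / 8- 375 * sqrt(10) / 8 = -663.86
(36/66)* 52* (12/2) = 1872/11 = 170.18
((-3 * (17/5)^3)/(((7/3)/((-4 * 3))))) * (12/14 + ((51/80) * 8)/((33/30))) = 224445492/67375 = 3331.29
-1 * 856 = -856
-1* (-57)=57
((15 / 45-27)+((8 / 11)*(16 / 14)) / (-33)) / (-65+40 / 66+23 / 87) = 491724 / 1181411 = 0.42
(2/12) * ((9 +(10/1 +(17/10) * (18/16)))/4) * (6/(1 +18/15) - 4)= -11711/10560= -1.11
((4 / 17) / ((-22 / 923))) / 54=-923 / 5049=-0.18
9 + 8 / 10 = 49 / 5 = 9.80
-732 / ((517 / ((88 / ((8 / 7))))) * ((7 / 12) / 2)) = -17568 / 47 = -373.79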